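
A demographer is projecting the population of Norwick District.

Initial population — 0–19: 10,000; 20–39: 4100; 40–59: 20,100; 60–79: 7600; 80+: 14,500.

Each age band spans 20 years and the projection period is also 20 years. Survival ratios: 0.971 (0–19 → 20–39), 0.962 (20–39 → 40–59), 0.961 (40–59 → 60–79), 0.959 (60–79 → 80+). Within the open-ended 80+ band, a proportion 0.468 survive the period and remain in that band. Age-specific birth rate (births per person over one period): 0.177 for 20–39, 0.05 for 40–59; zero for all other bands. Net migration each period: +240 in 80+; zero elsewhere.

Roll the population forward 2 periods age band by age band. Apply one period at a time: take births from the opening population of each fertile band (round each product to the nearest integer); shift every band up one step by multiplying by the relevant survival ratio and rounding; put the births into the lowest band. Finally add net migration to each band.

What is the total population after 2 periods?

42191

Call the groups 1 to 5, youngest first.
Period 1:
Births: 4100 × 0.177 = 726  |  20100 × 0.05 = 1005 — total 1731
Group 2: 10000 × 0.971 = 9710
Group 3: 4100 × 0.962 = 3944
Group 4: 20100 × 0.961 = 19316
Group 5: 7600 × 0.959 + 14500 × 0.468 = 7288 + 6786 = 14074
Net migration: Group 5 + 240 → 14314
→ [1731, 9710, 3944, 19316, 14314]
Period 2:
Births: 9710 × 0.177 = 1719  |  3944 × 0.05 = 197 — total 1916
Group 2: 1731 × 0.971 = 1681
Group 3: 9710 × 0.962 = 9341
Group 4: 3944 × 0.961 = 3790
Group 5: 19316 × 0.959 + 14314 × 0.468 = 18524 + 6699 = 25223
Net migration: Group 5 + 240 → 25463
→ [1916, 1681, 9341, 3790, 25463]
Total after period 2: 1916 + 1681 + 9341 + 3790 + 25463 = 42191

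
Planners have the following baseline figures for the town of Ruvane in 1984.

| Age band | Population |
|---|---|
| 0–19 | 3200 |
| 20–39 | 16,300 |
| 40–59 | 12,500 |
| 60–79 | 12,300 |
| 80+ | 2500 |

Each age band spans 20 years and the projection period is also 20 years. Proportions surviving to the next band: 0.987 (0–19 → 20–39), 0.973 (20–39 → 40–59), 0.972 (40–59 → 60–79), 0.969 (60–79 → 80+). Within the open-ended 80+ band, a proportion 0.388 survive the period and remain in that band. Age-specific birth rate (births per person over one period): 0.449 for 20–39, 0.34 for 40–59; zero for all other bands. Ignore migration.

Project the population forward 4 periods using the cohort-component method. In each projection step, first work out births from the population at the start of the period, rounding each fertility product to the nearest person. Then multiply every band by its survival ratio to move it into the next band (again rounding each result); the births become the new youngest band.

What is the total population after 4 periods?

41443

— Period 1 —
Births: 16300 * 0.449 = 7319 ; 12500 * 0.34 = 4250 ⇒ total 11569
20–39: 3200 * 0.987 = 3158
40–59: 16300 * 0.973 = 15860
60–79: 12500 * 0.972 = 12150
80+: 12300 * 0.969 + 2500 * 0.388 = 11919 + 970 = 12889
Population now: 0–19=11569, 20–39=3158, 40–59=15860, 60–79=12150, 80+=12889
— Period 2 —
Births: 3158 * 0.449 = 1418 ; 15860 * 0.34 = 5392 ⇒ total 6810
20–39: 11569 * 0.987 = 11419
40–59: 3158 * 0.973 = 3073
60–79: 15860 * 0.972 = 15416
80+: 12150 * 0.969 + 12889 * 0.388 = 11773 + 5001 = 16774
Population now: 0–19=6810, 20–39=11419, 40–59=3073, 60–79=15416, 80+=16774
— Period 3 —
Births: 11419 * 0.449 = 5127 ; 3073 * 0.34 = 1045 ⇒ total 6172
20–39: 6810 * 0.987 = 6721
40–59: 11419 * 0.973 = 11111
60–79: 3073 * 0.972 = 2987
80+: 15416 * 0.969 + 16774 * 0.388 = 14938 + 6508 = 21446
Population now: 0–19=6172, 20–39=6721, 40–59=11111, 60–79=2987, 80+=21446
— Period 4 —
Births: 6721 * 0.449 = 3018 ; 11111 * 0.34 = 3778 ⇒ total 6796
20–39: 6172 * 0.987 = 6092
40–59: 6721 * 0.973 = 6540
60–79: 11111 * 0.972 = 10800
80+: 2987 * 0.969 + 21446 * 0.388 = 2894 + 8321 = 11215
Population now: 0–19=6796, 20–39=6092, 40–59=6540, 60–79=10800, 80+=11215
Total after period 4: 6796 + 6092 + 6540 + 10800 + 11215 = 41443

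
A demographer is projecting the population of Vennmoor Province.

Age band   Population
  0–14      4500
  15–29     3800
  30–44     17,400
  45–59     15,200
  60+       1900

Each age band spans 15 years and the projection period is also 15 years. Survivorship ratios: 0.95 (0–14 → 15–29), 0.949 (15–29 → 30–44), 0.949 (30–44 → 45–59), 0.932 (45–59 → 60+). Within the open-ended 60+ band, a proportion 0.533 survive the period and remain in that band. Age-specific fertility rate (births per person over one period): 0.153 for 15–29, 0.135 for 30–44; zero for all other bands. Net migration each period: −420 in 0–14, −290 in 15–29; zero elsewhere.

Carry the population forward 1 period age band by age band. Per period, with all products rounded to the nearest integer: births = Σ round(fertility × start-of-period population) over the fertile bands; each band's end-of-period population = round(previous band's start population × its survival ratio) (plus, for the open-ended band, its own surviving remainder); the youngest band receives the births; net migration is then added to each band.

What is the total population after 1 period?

41793

After projecting period 1:
Births: 3800 × 0.153 = 581, 17400 × 0.135 = 2349 — total 2930
15–29: 4500 × 0.95 = 4275
30–44: 3800 × 0.949 = 3606
45–59: 17400 × 0.949 = 16513
60+: 15200 × 0.932 + 1900 × 0.533 = 14166 + 1013 = 15179
Net migration: 0–14 − 420 → 2510; 15–29 − 290 → 3985
Giving 2510 / 3985 / 3606 / 16513 / 15179.
Total after period 1: 2510 + 3985 + 3606 + 16513 + 15179 = 41793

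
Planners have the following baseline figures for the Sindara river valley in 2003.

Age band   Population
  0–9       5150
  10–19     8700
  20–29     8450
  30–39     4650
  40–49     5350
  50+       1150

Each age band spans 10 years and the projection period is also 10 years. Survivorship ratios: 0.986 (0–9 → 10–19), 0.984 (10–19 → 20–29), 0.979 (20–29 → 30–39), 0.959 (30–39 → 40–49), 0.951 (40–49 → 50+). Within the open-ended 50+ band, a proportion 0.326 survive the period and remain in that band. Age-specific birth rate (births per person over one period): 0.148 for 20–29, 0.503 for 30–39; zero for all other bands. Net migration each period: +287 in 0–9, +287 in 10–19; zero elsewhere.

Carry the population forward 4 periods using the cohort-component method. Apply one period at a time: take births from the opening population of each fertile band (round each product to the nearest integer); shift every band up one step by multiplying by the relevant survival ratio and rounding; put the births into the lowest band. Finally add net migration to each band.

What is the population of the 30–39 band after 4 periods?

3959

[period 1]
Births: 8450 * 0.148 = 1251 ; 4650 * 0.503 = 2339 → 3590
10–19: 5150 * 0.986 = 5078
20–29: 8700 * 0.984 = 8561
30–39: 8450 * 0.979 = 8273
40–49: 4650 * 0.959 = 4459
50+: 5350 * 0.951 + 1150 * 0.326 = 5088 + 375 = 5463
Net migration: 0–9 + 287 → 3877; 10–19 + 287 → 5365
Giving 3877 / 5365 / 8561 / 8273 / 4459 / 5463.
[period 2]
Births: 8561 * 0.148 = 1267 ; 8273 * 0.503 = 4161 → 5428
10–19: 3877 * 0.986 = 3823
20–29: 5365 * 0.984 = 5279
30–39: 8561 * 0.979 = 8381
40–49: 8273 * 0.959 = 7934
50+: 4459 * 0.951 + 5463 * 0.326 = 4241 + 1781 = 6022
Net migration: 0–9 + 287 → 5715; 10–19 + 287 → 4110
Giving 5715 / 4110 / 5279 / 8381 / 7934 / 6022.
[period 3]
Births: 5279 * 0.148 = 781 ; 8381 * 0.503 = 4216 → 4997
10–19: 5715 * 0.986 = 5635
20–29: 4110 * 0.984 = 4044
30–39: 5279 * 0.979 = 5168
40–49: 8381 * 0.959 = 8037
50+: 7934 * 0.951 + 6022 * 0.326 = 7545 + 1963 = 9508
Net migration: 0–9 + 287 → 5284; 10–19 + 287 → 5922
Giving 5284 / 5922 / 4044 / 5168 / 8037 / 9508.
[period 4]
Births: 4044 * 0.148 = 599 ; 5168 * 0.503 = 2600 → 3199
10–19: 5284 * 0.986 = 5210
20–29: 5922 * 0.984 = 5827
30–39: 4044 * 0.979 = 3959
40–49: 5168 * 0.959 = 4956
50+: 8037 * 0.951 + 9508 * 0.326 = 7643 + 3100 = 10743
Net migration: 0–9 + 287 → 3486; 10–19 + 287 → 5497
Giving 3486 / 5497 / 5827 / 3959 / 4956 / 10743.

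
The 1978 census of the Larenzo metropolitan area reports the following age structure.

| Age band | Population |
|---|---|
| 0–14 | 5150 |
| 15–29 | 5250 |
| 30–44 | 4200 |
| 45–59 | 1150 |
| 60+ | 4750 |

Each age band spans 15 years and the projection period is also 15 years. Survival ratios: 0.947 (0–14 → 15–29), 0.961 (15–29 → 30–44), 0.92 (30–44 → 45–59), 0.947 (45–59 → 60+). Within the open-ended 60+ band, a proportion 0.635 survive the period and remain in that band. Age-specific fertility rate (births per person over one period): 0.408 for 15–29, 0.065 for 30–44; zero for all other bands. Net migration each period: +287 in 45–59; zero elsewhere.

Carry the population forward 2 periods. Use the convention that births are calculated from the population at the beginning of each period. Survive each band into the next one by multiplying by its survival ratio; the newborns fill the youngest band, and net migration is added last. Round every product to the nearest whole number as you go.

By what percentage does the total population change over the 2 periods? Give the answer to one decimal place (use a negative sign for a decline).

(Bands numbered youngest = 1 to oldest = 5.)
— Period 1 —
Births: 5250 × 0.408 = 2142 ; 4200 × 0.065 = 273 — total 2415
Band 2: 5150 × 0.947 = 4877
Band 3: 5250 × 0.961 = 5045
Band 4: 4200 × 0.92 = 3864
Band 5: 1150 × 0.947 + 4750 × 0.635 = 1089 + 3016 = 4105
Net migration: Band 4 + 287 → 4151
→ [2415, 4877, 5045, 4151, 4105]
— Period 2 —
Births: 4877 × 0.408 = 1990 ; 5045 × 0.065 = 328 — total 2318
Band 2: 2415 × 0.947 = 2287
Band 3: 4877 × 0.961 = 4687
Band 4: 5045 × 0.92 = 4641
Band 5: 4151 × 0.947 + 4105 × 0.635 = 3931 + 2607 = 6538
Net migration: Band 4 + 287 → 4928
→ [2318, 2287, 4687, 4928, 6538]
Total: 20500 → 20758; change = 258; percentage change = 1.3%

1.3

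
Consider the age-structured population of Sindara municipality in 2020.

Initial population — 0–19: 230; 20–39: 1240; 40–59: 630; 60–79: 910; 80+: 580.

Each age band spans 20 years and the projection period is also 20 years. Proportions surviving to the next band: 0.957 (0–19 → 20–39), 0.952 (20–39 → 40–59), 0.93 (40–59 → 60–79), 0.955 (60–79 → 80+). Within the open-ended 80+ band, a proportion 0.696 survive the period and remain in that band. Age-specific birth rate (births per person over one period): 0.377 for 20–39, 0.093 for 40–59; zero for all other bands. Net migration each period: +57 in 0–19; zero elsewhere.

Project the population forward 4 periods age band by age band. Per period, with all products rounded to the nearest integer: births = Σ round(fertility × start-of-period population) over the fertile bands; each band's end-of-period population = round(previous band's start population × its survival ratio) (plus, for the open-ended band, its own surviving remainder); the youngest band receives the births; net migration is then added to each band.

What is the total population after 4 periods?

2807

(Groups numbered youngest = 1 to oldest = 5.)
— Period 1 —
Births: 1240 × 0.377 = 467, 630 × 0.093 = 59 → total 526
Group 2: 230 × 0.957 = 220
Group 3: 1240 × 0.952 = 1180
Group 4: 630 × 0.93 = 586
Group 5: 910 × 0.955 + 580 × 0.696 = 869 + 404 = 1273
Net migration: Group 1 + 57 → 583
Population now: 0–19=583, 20–39=220, 40–59=1180, 60–79=586, 80+=1273
— Period 2 —
Births: 220 × 0.377 = 83, 1180 × 0.093 = 110 → total 193
Group 2: 583 × 0.957 = 558
Group 3: 220 × 0.952 = 209
Group 4: 1180 × 0.93 = 1097
Group 5: 586 × 0.955 + 1273 × 0.696 = 560 + 886 = 1446
Net migration: Group 1 + 57 → 250
Population now: 0–19=250, 20–39=558, 40–59=209, 60–79=1097, 80+=1446
— Period 3 —
Births: 558 × 0.377 = 210, 209 × 0.093 = 19 → total 229
Group 2: 250 × 0.957 = 239
Group 3: 558 × 0.952 = 531
Group 4: 209 × 0.93 = 194
Group 5: 1097 × 0.955 + 1446 × 0.696 = 1048 + 1006 = 2054
Net migration: Group 1 + 57 → 286
Population now: 0–19=286, 20–39=239, 40–59=531, 60–79=194, 80+=2054
— Period 4 —
Births: 239 × 0.377 = 90, 531 × 0.093 = 49 → total 139
Group 2: 286 × 0.957 = 274
Group 3: 239 × 0.952 = 228
Group 4: 531 × 0.93 = 494
Group 5: 194 × 0.955 + 2054 × 0.696 = 185 + 1430 = 1615
Net migration: Group 1 + 57 → 196
Population now: 0–19=196, 20–39=274, 40–59=228, 60–79=494, 80+=1615
Total after period 4: 196 + 274 + 228 + 494 + 1615 = 2807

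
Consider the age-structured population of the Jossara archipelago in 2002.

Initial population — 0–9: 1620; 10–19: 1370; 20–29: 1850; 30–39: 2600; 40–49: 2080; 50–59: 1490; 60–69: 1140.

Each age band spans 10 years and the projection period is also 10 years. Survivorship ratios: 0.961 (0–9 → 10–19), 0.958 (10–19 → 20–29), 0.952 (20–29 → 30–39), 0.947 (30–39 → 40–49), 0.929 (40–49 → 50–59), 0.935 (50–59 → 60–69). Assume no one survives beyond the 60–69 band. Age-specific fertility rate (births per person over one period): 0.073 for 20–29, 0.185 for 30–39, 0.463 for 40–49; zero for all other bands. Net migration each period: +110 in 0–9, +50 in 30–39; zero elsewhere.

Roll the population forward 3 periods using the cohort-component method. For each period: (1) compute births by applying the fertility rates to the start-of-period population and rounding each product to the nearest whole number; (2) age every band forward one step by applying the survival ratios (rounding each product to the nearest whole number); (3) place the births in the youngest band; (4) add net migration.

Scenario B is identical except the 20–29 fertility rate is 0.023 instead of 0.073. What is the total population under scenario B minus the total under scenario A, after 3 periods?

-222

Numbering the groups 1..7 from youngest to oldest:
Period 1.
Births: 1850 × 0.073 = 135 ; 2600 × 0.185 = 481 ; 2080 × 0.463 = 963 → total 1579
Group 2: 1620 × 0.961 = 1557
Group 3: 1370 × 0.958 = 1312
Group 4: 1850 × 0.952 = 1761
Group 5: 2600 × 0.947 = 2462
Group 6: 2080 × 0.929 = 1932
Group 7: 1490 × 0.935 = 1393
Net migration: Group 1 + 110 → 1689; Group 4 + 50 → 1811
→ [1689, 1557, 1312, 1811, 2462, 1932, 1393]
Period 2.
Births: 1312 × 0.073 = 96 ; 1811 × 0.185 = 335 ; 2462 × 0.463 = 1140 → total 1571
Group 2: 1689 × 0.961 = 1623
Group 3: 1557 × 0.958 = 1492
Group 4: 1312 × 0.952 = 1249
Group 5: 1811 × 0.947 = 1715
Group 6: 2462 × 0.929 = 2287
Group 7: 1932 × 0.935 = 1806
Net migration: Group 1 + 110 → 1681; Group 4 + 50 → 1299
→ [1681, 1623, 1492, 1299, 1715, 2287, 1806]
Period 3.
Births: 1492 × 0.073 = 109 ; 1299 × 0.185 = 240 ; 1715 × 0.463 = 794 → total 1143
Group 2: 1681 × 0.961 = 1615
Group 3: 1623 × 0.958 = 1555
Group 4: 1492 × 0.952 = 1420
Group 5: 1299 × 0.947 = 1230
Group 6: 1715 × 0.929 = 1593
Group 7: 2287 × 0.935 = 2138
Net migration: Group 1 + 110 → 1253; Group 4 + 50 → 1470
→ [1253, 1615, 1555, 1470, 1230, 1593, 2138]
Scenario A total after 3 periods: 10854
Scenario B projection —
Period 1.
Births: 1850 × 0.023 = 43 ; 2600 × 0.185 = 481 ; 2080 × 0.463 = 963 → total 1487
Group 2: 1620 × 0.961 = 1557
Group 3: 1370 × 0.958 = 1312
Group 4: 1850 × 0.952 = 1761
Group 5: 2600 × 0.947 = 2462
Group 6: 2080 × 0.929 = 1932
Group 7: 1490 × 0.935 = 1393
Net migration: Group 1 + 110 → 1597; Group 4 + 50 → 1811
→ [1597, 1557, 1312, 1811, 2462, 1932, 1393]
Period 2.
Births: 1312 × 0.023 = 30 ; 1811 × 0.185 = 335 ; 2462 × 0.463 = 1140 → total 1505
Group 2: 1597 × 0.961 = 1535
Group 3: 1557 × 0.958 = 1492
Group 4: 1312 × 0.952 = 1249
Group 5: 1811 × 0.947 = 1715
Group 6: 2462 × 0.929 = 2287
Group 7: 1932 × 0.935 = 1806
Net migration: Group 1 + 110 → 1615; Group 4 + 50 → 1299
→ [1615, 1535, 1492, 1299, 1715, 2287, 1806]
Period 3.
Births: 1492 × 0.023 = 34 ; 1299 × 0.185 = 240 ; 1715 × 0.463 = 794 → total 1068
Group 2: 1615 × 0.961 = 1552
Group 3: 1535 × 0.958 = 1471
Group 4: 1492 × 0.952 = 1420
Group 5: 1299 × 0.947 = 1230
Group 6: 1715 × 0.929 = 1593
Group 7: 2287 × 0.935 = 2138
Net migration: Group 1 + 110 → 1178; Group 4 + 50 → 1470
→ [1178, 1552, 1471, 1470, 1230, 1593, 2138]
Scenario B total after 3 periods: 10632
Difference B − A = 10632 − 10854 = -222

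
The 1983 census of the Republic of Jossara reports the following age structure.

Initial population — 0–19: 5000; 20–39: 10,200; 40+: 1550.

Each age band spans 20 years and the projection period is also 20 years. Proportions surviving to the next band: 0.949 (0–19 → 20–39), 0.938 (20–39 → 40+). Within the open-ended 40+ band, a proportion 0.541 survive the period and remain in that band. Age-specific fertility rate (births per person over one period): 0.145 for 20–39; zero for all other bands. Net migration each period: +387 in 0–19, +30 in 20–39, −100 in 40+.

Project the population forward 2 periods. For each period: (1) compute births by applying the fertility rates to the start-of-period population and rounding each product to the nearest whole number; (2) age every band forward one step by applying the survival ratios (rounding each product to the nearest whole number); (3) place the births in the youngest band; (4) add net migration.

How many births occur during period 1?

1479

Numbering the bands 1..3 from youngest to oldest:
— Period 1 —
Births: 10200 × 0.145 = 1479
Band 2: 5000 × 0.949 = 4745
Band 3: 10200 × 0.938 + 1550 × 0.541 = 9568 + 839 = 10407
Net migration: Band 1 + 387 → 1866; Band 2 + 30 → 4775; Band 3 − 100 → 10307
Population now: 0–19=1866, 20–39=4775, 40+=10307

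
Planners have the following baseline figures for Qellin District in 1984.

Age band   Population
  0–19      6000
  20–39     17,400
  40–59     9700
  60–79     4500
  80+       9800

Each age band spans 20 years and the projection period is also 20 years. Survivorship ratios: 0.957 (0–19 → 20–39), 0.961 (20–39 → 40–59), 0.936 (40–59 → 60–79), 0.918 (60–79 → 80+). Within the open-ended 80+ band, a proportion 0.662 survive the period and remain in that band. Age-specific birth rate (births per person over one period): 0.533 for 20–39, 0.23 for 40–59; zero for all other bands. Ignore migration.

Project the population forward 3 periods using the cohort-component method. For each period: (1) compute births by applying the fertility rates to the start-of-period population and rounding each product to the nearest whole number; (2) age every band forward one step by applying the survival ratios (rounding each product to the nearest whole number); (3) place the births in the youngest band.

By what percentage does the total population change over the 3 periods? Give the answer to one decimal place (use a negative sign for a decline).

After projecting period 1:
Births: 17400 × 0.533 = 9274, 9700 × 0.23 = 2231 ⇒ total 11505
20–39: 6000 × 0.957 = 5742
40–59: 17400 × 0.961 = 16721
60–79: 9700 × 0.936 = 9079
80+: 4500 × 0.918 + 9800 × 0.662 = 4131 + 6488 = 10619
→ [11505, 5742, 16721, 9079, 10619]
After projecting period 2:
Births: 5742 × 0.533 = 3060, 16721 × 0.23 = 3846 ⇒ total 6906
20–39: 11505 × 0.957 = 11010
40–59: 5742 × 0.961 = 5518
60–79: 16721 × 0.936 = 15651
80+: 9079 × 0.918 + 10619 × 0.662 = 8335 + 7030 = 15365
→ [6906, 11010, 5518, 15651, 15365]
After projecting period 3:
Births: 11010 × 0.533 = 5868, 5518 × 0.23 = 1269 ⇒ total 7137
20–39: 6906 × 0.957 = 6609
40–59: 11010 × 0.961 = 10581
60–79: 5518 × 0.936 = 5165
80+: 15651 × 0.918 + 15365 × 0.662 = 14368 + 10172 = 24540
→ [7137, 6609, 10581, 5165, 24540]
Total: 47400 → 54032; change = 6632; percentage change = 14.0%

14.0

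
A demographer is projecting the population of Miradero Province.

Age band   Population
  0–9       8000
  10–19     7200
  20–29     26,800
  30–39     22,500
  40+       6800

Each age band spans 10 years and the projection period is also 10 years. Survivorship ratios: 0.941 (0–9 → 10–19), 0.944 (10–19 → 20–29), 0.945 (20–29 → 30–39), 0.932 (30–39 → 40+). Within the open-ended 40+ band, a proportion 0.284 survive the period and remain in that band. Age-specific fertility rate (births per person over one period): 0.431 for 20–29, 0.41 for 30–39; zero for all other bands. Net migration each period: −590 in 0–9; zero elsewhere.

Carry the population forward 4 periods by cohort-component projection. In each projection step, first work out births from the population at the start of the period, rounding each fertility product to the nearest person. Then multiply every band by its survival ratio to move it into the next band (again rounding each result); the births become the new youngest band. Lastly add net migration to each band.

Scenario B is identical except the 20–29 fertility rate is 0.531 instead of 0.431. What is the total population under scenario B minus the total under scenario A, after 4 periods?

6579

Let group 1 be 0–9 through group 5 = 40+.
After projecting period 1:
Births: 26800 × 0.431 = 11551 ; 22500 × 0.41 = 9225 → total 20776
Group 2: 8000 × 0.941 = 7528
Group 3: 7200 × 0.944 = 6797
Group 4: 26800 × 0.945 = 25326
Group 5: 22500 × 0.932 + 6800 × 0.284 = 20970 + 1931 = 22901
Net migration: Group 1 − 590 → 20186
Population now: 0–9=20186, 10–19=7528, 20–29=6797, 30–39=25326, 40+=22901
After projecting period 2:
Births: 6797 × 0.431 = 2930 ; 25326 × 0.41 = 10384 → total 13314
Group 2: 20186 × 0.941 = 18995
Group 3: 7528 × 0.944 = 7106
Group 4: 6797 × 0.945 = 6423
Group 5: 25326 × 0.932 + 22901 × 0.284 = 23604 + 6504 = 30108
Net migration: Group 1 − 590 → 12724
Population now: 0–9=12724, 10–19=18995, 20–29=7106, 30–39=6423, 40+=30108
After projecting period 3:
Births: 7106 × 0.431 = 3063 ; 6423 × 0.41 = 2633 → total 5696
Group 2: 12724 × 0.941 = 11973
Group 3: 18995 × 0.944 = 17931
Group 4: 7106 × 0.945 = 6715
Group 5: 6423 × 0.932 + 30108 × 0.284 = 5986 + 8551 = 14537
Net migration: Group 1 − 590 → 5106
Population now: 0–9=5106, 10–19=11973, 20–29=17931, 30–39=6715, 40+=14537
After projecting period 4:
Births: 17931 × 0.431 = 7728 ; 6715 × 0.41 = 2753 → total 10481
Group 2: 5106 × 0.941 = 4805
Group 3: 11973 × 0.944 = 11303
Group 4: 17931 × 0.945 = 16945
Group 5: 6715 × 0.932 + 14537 × 0.284 = 6258 + 4129 = 10387
Net migration: Group 1 − 590 → 9891
Population now: 0–9=9891, 10–19=4805, 20–29=11303, 30–39=16945, 40+=10387
Scenario A total after 4 periods: 53331
Scenario B projection —
After projecting period 1:
Births: 26800 × 0.531 = 14231 ; 22500 × 0.41 = 9225 → total 23456
Group 2: 8000 × 0.941 = 7528
Group 3: 7200 × 0.944 = 6797
Group 4: 26800 × 0.945 = 25326
Group 5: 22500 × 0.932 + 6800 × 0.284 = 20970 + 1931 = 22901
Net migration: Group 1 − 590 → 22866
Population now: 0–9=22866, 10–19=7528, 20–29=6797, 30–39=25326, 40+=22901
After projecting period 2:
Births: 6797 × 0.531 = 3609 ; 25326 × 0.41 = 10384 → total 13993
Group 2: 22866 × 0.941 = 21517
Group 3: 7528 × 0.944 = 7106
Group 4: 6797 × 0.945 = 6423
Group 5: 25326 × 0.932 + 22901 × 0.284 = 23604 + 6504 = 30108
Net migration: Group 1 − 590 → 13403
Population now: 0–9=13403, 10–19=21517, 20–29=7106, 30–39=6423, 40+=30108
After projecting period 3:
Births: 7106 × 0.531 = 3773 ; 6423 × 0.41 = 2633 → total 6406
Group 2: 13403 × 0.941 = 12612
Group 3: 21517 × 0.944 = 20312
Group 4: 7106 × 0.945 = 6715
Group 5: 6423 × 0.932 + 30108 × 0.284 = 5986 + 8551 = 14537
Net migration: Group 1 − 590 → 5816
Population now: 0–9=5816, 10–19=12612, 20–29=20312, 30–39=6715, 40+=14537
After projecting period 4:
Births: 20312 × 0.531 = 10786 ; 6715 × 0.41 = 2753 → total 13539
Group 2: 5816 × 0.941 = 5473
Group 3: 12612 × 0.944 = 11906
Group 4: 20312 × 0.945 = 19195
Group 5: 6715 × 0.932 + 14537 × 0.284 = 6258 + 4129 = 10387
Net migration: Group 1 − 590 → 12949
Population now: 0–9=12949, 10–19=5473, 20–29=11906, 30–39=19195, 40+=10387
Scenario B total after 4 periods: 59910
Difference B − A = 59910 − 53331 = 6579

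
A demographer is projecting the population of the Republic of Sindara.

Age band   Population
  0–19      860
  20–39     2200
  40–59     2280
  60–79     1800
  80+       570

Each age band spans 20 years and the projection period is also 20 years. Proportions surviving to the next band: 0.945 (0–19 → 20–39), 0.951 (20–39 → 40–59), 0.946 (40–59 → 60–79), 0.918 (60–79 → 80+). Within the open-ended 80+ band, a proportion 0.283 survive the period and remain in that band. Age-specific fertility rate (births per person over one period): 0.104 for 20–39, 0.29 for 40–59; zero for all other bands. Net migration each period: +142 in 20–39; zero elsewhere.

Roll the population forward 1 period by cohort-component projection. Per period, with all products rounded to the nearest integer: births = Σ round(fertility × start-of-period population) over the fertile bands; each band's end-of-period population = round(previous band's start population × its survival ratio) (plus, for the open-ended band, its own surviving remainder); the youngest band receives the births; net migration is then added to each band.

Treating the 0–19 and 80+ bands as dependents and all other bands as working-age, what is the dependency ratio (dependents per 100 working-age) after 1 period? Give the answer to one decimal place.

— Period 1 —
Births: 2200 × 0.104 = 229 ; 2280 × 0.29 = 661 — total 890
20–39: 860 × 0.945 = 813
40–59: 2200 × 0.951 = 2092
60–79: 2280 × 0.946 = 2157
80+: 1800 × 0.918 + 570 × 0.283 = 1652 + 161 = 1813
Net migration: 20–39 + 142 → 955
Population now: 0–19=890, 20–39=955, 40–59=2092, 60–79=2157, 80+=1813
Dependents (band 0–19 + band 80+) = 890 + 1813 = 2703; working-age = 5204; ratio = 2703/5204 × 100 = 51.9

51.9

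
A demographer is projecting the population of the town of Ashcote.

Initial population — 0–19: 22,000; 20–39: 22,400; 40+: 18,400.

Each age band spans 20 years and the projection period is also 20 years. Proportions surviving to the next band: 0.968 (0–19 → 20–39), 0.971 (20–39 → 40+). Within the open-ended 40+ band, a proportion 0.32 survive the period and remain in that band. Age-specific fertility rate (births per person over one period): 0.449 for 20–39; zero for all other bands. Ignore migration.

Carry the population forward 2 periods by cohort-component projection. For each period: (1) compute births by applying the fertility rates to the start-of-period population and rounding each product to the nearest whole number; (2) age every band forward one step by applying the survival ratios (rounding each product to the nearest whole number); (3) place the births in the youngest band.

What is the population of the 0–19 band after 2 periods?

9562

Call the bands 1 to 3, youngest first.
After projecting period 1:
Births: 22400 * 0.449 = 10058
Band 2: 22000 * 0.968 = 21296
Band 3: 22400 * 0.971 + 18400 * 0.32 = 21750 + 5888 = 27638
Giving 10058 / 21296 / 27638.
After projecting period 2:
Births: 21296 * 0.449 = 9562
Band 2: 10058 * 0.968 = 9736
Band 3: 21296 * 0.971 + 27638 * 0.32 = 20678 + 8844 = 29522
Giving 9562 / 9736 / 29522.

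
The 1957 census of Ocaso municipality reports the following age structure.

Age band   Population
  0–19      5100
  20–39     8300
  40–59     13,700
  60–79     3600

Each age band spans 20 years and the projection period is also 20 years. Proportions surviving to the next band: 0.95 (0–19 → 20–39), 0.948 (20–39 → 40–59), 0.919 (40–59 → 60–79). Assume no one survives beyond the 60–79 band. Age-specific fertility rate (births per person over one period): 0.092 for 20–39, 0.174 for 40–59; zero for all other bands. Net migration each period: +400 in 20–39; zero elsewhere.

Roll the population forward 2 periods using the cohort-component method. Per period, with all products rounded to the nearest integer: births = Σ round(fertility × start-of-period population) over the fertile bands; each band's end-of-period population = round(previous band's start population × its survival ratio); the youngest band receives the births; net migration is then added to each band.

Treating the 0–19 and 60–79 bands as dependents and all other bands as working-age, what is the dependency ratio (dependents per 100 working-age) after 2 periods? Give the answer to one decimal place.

108.6

Period 1:
Births: 8300 * 0.092 = 764, 13700 * 0.174 = 2384 ⇒ total 3148
20–39: 5100 * 0.95 = 4845
40–59: 8300 * 0.948 = 7868
60–79: 13700 * 0.919 = 12590
Net migration: 20–39 + 400 → 5245
Population now: 0–19=3148, 20–39=5245, 40–59=7868, 60–79=12590
Period 2:
Births: 5245 * 0.092 = 483, 7868 * 0.174 = 1369 ⇒ total 1852
20–39: 3148 * 0.95 = 2991
40–59: 5245 * 0.948 = 4972
60–79: 7868 * 0.919 = 7231
Net migration: 20–39 + 400 → 3391
Population now: 0–19=1852, 20–39=3391, 40–59=4972, 60–79=7231
Dependents (band 0–19 + band 60–79) = 1852 + 7231 = 9083; working-age = 8363; ratio = 9083/8363 × 100 = 108.6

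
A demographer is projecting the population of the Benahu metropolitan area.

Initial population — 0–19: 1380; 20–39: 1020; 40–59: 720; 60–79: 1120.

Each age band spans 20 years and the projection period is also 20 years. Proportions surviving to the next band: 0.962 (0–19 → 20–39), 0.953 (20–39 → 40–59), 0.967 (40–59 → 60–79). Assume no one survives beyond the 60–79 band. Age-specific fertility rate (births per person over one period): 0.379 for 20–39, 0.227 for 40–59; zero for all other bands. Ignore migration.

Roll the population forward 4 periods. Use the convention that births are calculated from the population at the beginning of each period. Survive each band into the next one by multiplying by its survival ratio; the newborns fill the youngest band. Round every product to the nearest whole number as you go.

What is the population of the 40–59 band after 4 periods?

[period 1]
Births: 1020 × 0.379 = 387 ; 720 × 0.227 = 163 — total 550
20–39: 1380 × 0.962 = 1328
40–59: 1020 × 0.953 = 972
60–79: 720 × 0.967 = 696
→ [550, 1328, 972, 696]
[period 2]
Births: 1328 × 0.379 = 503 ; 972 × 0.227 = 221 — total 724
20–39: 550 × 0.962 = 529
40–59: 1328 × 0.953 = 1266
60–79: 972 × 0.967 = 940
→ [724, 529, 1266, 940]
[period 3]
Births: 529 × 0.379 = 200 ; 1266 × 0.227 = 287 — total 487
20–39: 724 × 0.962 = 696
40–59: 529 × 0.953 = 504
60–79: 1266 × 0.967 = 1224
→ [487, 696, 504, 1224]
[period 4]
Births: 696 × 0.379 = 264 ; 504 × 0.227 = 114 — total 378
20–39: 487 × 0.962 = 468
40–59: 696 × 0.953 = 663
60–79: 504 × 0.967 = 487
→ [378, 468, 663, 487]

663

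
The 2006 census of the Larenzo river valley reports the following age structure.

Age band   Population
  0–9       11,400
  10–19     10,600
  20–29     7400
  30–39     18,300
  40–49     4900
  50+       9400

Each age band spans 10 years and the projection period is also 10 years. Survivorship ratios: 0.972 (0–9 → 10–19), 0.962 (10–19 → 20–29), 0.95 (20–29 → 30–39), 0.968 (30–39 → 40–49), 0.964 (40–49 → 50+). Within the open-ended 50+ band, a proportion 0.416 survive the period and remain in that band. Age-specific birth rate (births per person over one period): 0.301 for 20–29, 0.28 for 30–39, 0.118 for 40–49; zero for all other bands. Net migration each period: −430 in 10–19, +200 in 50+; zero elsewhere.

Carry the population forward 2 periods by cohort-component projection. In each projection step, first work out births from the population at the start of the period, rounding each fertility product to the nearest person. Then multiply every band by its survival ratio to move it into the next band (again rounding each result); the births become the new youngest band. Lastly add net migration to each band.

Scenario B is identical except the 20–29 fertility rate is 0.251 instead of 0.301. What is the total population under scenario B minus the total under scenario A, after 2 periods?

Let group 1 be 0–9 through group 6 = 50+.
— Period 1 —
Births: 7400 × 0.301 = 2227  |  18300 × 0.28 = 5124  |  4900 × 0.118 = 578 — total 7929
Group 2: 11400 × 0.972 = 11081
Group 3: 10600 × 0.962 = 10197
Group 4: 7400 × 0.95 = 7030
Group 5: 18300 × 0.968 = 17714
Group 6: 4900 × 0.964 + 9400 × 0.416 = 4724 + 3910 = 8634
Net migration: Group 2 − 430 → 10651; Group 6 + 200 → 8834
Giving 7929 / 10651 / 10197 / 7030 / 17714 / 8834.
— Period 2 —
Births: 10197 × 0.301 = 3069  |  7030 × 0.28 = 1968  |  17714 × 0.118 = 2090 — total 7127
Group 2: 7929 × 0.972 = 7707
Group 3: 10651 × 0.962 = 10246
Group 4: 10197 × 0.95 = 9687
Group 5: 7030 × 0.968 = 6805
Group 6: 17714 × 0.964 + 8834 × 0.416 = 17076 + 3675 = 20751
Net migration: Group 2 − 430 → 7277; Group 6 + 200 → 20951
Giving 7127 / 7277 / 10246 / 9687 / 6805 / 20951.
Scenario A total after 2 periods: 62093
Scenario B projection —
— Period 1 —
Births: 7400 × 0.251 = 1857  |  18300 × 0.28 = 5124  |  4900 × 0.118 = 578 — total 7559
Group 2: 11400 × 0.972 = 11081
Group 3: 10600 × 0.962 = 10197
Group 4: 7400 × 0.95 = 7030
Group 5: 18300 × 0.968 = 17714
Group 6: 4900 × 0.964 + 9400 × 0.416 = 4724 + 3910 = 8634
Net migration: Group 2 − 430 → 10651; Group 6 + 200 → 8834
Giving 7559 / 10651 / 10197 / 7030 / 17714 / 8834.
— Period 2 —
Births: 10197 × 0.251 = 2559  |  7030 × 0.28 = 1968  |  17714 × 0.118 = 2090 — total 6617
Group 2: 7559 × 0.972 = 7347
Group 3: 10651 × 0.962 = 10246
Group 4: 10197 × 0.95 = 9687
Group 5: 7030 × 0.968 = 6805
Group 6: 17714 × 0.964 + 8834 × 0.416 = 17076 + 3675 = 20751
Net migration: Group 2 − 430 → 6917; Group 6 + 200 → 20951
Giving 6617 / 6917 / 10246 / 9687 / 6805 / 20951.
Scenario B total after 2 periods: 61223
Difference B − A = 61223 − 62093 = -870

-870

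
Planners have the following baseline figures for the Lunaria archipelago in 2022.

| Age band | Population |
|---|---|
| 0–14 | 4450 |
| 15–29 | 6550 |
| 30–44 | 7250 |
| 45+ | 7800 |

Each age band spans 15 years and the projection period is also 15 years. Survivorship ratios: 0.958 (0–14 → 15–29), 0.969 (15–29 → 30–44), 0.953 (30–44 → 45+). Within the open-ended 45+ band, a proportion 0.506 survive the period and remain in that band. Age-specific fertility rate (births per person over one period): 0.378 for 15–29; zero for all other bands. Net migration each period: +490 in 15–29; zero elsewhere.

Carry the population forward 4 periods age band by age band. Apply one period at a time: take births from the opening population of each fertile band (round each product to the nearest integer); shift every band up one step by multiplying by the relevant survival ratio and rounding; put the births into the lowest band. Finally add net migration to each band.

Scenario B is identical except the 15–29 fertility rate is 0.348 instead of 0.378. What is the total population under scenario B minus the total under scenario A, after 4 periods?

-567

Period 1:
Births: 6550 × 0.378 = 2476
15–29: 4450 × 0.958 = 4263
30–44: 6550 × 0.969 = 6347
45+: 7250 × 0.953 + 7800 × 0.506 = 6909 + 3947 = 10856
Net migration: 15–29 + 490 → 4753
Giving 2476 / 4753 / 6347 / 10856.
Period 2:
Births: 4753 × 0.378 = 1797
15–29: 2476 × 0.958 = 2372
30–44: 4753 × 0.969 = 4606
45+: 6347 × 0.953 + 10856 × 0.506 = 6049 + 5493 = 11542
Net migration: 15–29 + 490 → 2862
Giving 1797 / 2862 / 4606 / 11542.
Period 3:
Births: 2862 × 0.378 = 1082
15–29: 1797 × 0.958 = 1722
30–44: 2862 × 0.969 = 2773
45+: 4606 × 0.953 + 11542 × 0.506 = 4390 + 5840 = 10230
Net migration: 15–29 + 490 → 2212
Giving 1082 / 2212 / 2773 / 10230.
Period 4:
Births: 2212 × 0.378 = 836
15–29: 1082 × 0.958 = 1037
30–44: 2212 × 0.969 = 2143
45+: 2773 × 0.953 + 10230 × 0.506 = 2643 + 5176 = 7819
Net migration: 15–29 + 490 → 1527
Giving 836 / 1527 / 2143 / 7819.
Scenario A total after 4 periods: 12325
Scenario B projection —
Period 1:
Births: 6550 × 0.348 = 2279
15–29: 4450 × 0.958 = 4263
30–44: 6550 × 0.969 = 6347
45+: 7250 × 0.953 + 7800 × 0.506 = 6909 + 3947 = 10856
Net migration: 15–29 + 490 → 4753
Giving 2279 / 4753 / 6347 / 10856.
Period 2:
Births: 4753 × 0.348 = 1654
15–29: 2279 × 0.958 = 2183
30–44: 4753 × 0.969 = 4606
45+: 6347 × 0.953 + 10856 × 0.506 = 6049 + 5493 = 11542
Net migration: 15–29 + 490 → 2673
Giving 1654 / 2673 / 4606 / 11542.
Period 3:
Births: 2673 × 0.348 = 930
15–29: 1654 × 0.958 = 1585
30–44: 2673 × 0.969 = 2590
45+: 4606 × 0.953 + 11542 × 0.506 = 4390 + 5840 = 10230
Net migration: 15–29 + 490 → 2075
Giving 930 / 2075 / 2590 / 10230.
Period 4:
Births: 2075 × 0.348 = 722
15–29: 930 × 0.958 = 891
30–44: 2075 × 0.969 = 2011
45+: 2590 × 0.953 + 10230 × 0.506 = 2468 + 5176 = 7644
Net migration: 15–29 + 490 → 1381
Giving 722 / 1381 / 2011 / 7644.
Scenario B total after 4 periods: 11758
Difference B − A = 11758 − 12325 = -567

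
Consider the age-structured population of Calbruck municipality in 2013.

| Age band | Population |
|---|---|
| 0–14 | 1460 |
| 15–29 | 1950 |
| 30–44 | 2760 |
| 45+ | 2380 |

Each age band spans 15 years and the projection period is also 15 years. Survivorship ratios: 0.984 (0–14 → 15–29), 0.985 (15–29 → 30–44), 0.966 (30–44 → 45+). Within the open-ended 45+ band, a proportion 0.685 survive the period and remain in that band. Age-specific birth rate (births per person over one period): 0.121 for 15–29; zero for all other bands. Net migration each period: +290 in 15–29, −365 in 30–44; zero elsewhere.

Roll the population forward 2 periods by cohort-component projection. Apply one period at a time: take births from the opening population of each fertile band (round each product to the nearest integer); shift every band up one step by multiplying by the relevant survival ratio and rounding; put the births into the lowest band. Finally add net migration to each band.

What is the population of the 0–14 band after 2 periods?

After projecting period 1:
Births: 1950 × 0.121 = 236
15–29: 1460 × 0.984 = 1437
30–44: 1950 × 0.985 = 1921
45+: 2760 × 0.966 + 2380 × 0.685 = 2666 + 1630 = 4296
Net migration: 15–29 + 290 → 1727; 30–44 − 365 → 1556
End of period: [236, 1727, 1556, 4296]
After projecting period 2:
Births: 1727 × 0.121 = 209
15–29: 236 × 0.984 = 232
30–44: 1727 × 0.985 = 1701
45+: 1556 × 0.966 + 4296 × 0.685 = 1503 + 2943 = 4446
Net migration: 15–29 + 290 → 522; 30–44 − 365 → 1336
End of period: [209, 522, 1336, 4446]

209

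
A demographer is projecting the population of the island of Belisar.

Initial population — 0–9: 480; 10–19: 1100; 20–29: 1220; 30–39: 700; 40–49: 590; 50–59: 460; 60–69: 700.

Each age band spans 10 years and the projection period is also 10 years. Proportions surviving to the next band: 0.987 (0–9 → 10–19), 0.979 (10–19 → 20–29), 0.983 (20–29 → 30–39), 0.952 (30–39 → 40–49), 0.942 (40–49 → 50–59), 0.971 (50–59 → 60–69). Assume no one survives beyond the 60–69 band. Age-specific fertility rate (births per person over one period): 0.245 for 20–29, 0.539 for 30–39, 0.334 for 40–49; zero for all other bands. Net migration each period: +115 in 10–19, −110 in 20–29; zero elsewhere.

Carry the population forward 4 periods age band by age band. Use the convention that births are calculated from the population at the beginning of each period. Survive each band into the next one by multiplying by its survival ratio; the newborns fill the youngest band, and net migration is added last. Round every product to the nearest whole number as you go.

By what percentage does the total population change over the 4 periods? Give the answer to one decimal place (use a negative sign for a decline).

Numbering the groups 1..7 from youngest to oldest:
After projecting period 1:
Births: 1220 * 0.245 = 299 ; 700 * 0.539 = 377 ; 590 * 0.334 = 197 ⇒ total 873
Group 2: 480 * 0.987 = 474
Group 3: 1100 * 0.979 = 1077
Group 4: 1220 * 0.983 = 1199
Group 5: 700 * 0.952 = 666
Group 6: 590 * 0.942 = 556
Group 7: 460 * 0.971 = 447
Net migration: Group 2 + 115 → 589; Group 3 − 110 → 967
Population now: 0–9=873, 10–19=589, 20–29=967, 30–39=1199, 40–49=666, 50–59=556, 60–69=447
After projecting period 2:
Births: 967 * 0.245 = 237 ; 1199 * 0.539 = 646 ; 666 * 0.334 = 222 ⇒ total 1105
Group 2: 873 * 0.987 = 862
Group 3: 589 * 0.979 = 577
Group 4: 967 * 0.983 = 951
Group 5: 1199 * 0.952 = 1141
Group 6: 666 * 0.942 = 627
Group 7: 556 * 0.971 = 540
Net migration: Group 2 + 115 → 977; Group 3 − 110 → 467
Population now: 0–9=1105, 10–19=977, 20–29=467, 30–39=951, 40–49=1141, 50–59=627, 60–69=540
After projecting period 3:
Births: 467 * 0.245 = 114 ; 951 * 0.539 = 513 ; 1141 * 0.334 = 381 ⇒ total 1008
Group 2: 1105 * 0.987 = 1091
Group 3: 977 * 0.979 = 956
Group 4: 467 * 0.983 = 459
Group 5: 951 * 0.952 = 905
Group 6: 1141 * 0.942 = 1075
Group 7: 627 * 0.971 = 609
Net migration: Group 2 + 115 → 1206; Group 3 − 110 → 846
Population now: 0–9=1008, 10–19=1206, 20–29=846, 30–39=459, 40–49=905, 50–59=1075, 60–69=609
After projecting period 4:
Births: 846 * 0.245 = 207 ; 459 * 0.539 = 247 ; 905 * 0.334 = 302 ⇒ total 756
Group 2: 1008 * 0.987 = 995
Group 3: 1206 * 0.979 = 1181
Group 4: 846 * 0.983 = 832
Group 5: 459 * 0.952 = 437
Group 6: 905 * 0.942 = 853
Group 7: 1075 * 0.971 = 1044
Net migration: Group 2 + 115 → 1110; Group 3 − 110 → 1071
Population now: 0–9=756, 10–19=1110, 20–29=1071, 30–39=832, 40–49=437, 50–59=853, 60–69=1044
Total: 5250 → 6103; change = 853; percentage change = 16.2%

16.2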